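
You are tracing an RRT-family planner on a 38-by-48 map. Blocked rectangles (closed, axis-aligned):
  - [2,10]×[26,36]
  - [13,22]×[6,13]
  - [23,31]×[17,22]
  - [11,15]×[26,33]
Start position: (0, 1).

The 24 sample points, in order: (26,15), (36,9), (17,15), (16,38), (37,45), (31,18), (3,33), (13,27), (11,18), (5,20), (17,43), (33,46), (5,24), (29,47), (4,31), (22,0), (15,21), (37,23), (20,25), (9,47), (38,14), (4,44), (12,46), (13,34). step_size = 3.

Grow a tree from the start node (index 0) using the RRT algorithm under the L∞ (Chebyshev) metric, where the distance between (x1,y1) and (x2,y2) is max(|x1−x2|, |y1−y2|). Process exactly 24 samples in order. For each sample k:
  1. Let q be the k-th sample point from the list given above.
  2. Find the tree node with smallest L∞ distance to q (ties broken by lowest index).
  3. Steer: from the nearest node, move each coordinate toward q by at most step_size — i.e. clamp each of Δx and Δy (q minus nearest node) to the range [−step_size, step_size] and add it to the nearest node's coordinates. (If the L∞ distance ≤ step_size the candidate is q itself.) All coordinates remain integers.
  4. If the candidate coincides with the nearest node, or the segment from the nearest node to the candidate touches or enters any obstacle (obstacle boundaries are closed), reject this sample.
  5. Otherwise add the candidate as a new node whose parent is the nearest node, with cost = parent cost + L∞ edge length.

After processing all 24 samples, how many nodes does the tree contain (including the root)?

Node count: 15

1. q=(26,15) nearest=0 d=26 new=(3,4) → add node 1 parent=0 cost=3
2. q=(36,9) nearest=1 d=33 new=(6,7) → add node 2 parent=1 cost=6
3. q=(17,15) nearest=2 d=11 new=(9,10) → add node 3 parent=2 cost=9
4. q=(16,38) nearest=3 d=28 new=(12,13) → add node 4 parent=3 cost=12
5. q=(37,45) nearest=4 d=32 new=(15,16) → add node 5 parent=4 cost=15
6. q=(31,18) nearest=5 d=16 new=(18,18) → add node 6 parent=5 cost=18
7. q=(3,33) nearest=6 d=15 new=(15,21) → add node 7 parent=6 cost=21
8. q=(13,27) nearest=7 d=6 new=(13,24) → add node 8 parent=7 cost=24
9. q=(11,18) nearest=5 d=4 new=(12,18) → add node 9 parent=5 cost=18
10. q=(5,20) nearest=4 d=7 new=(9,16) → add node 10 parent=4 cost=15
11. q=(17,43) nearest=8 d=19 new=(16,27) → blocked by [11,15]×[26,33], reject
12. q=(33,46) nearest=8 d=22 new=(16,27) → blocked by [11,15]×[26,33], reject
13. q=(5,24) nearest=9 d=7 new=(9,21) → add node 11 parent=9 cost=21
14. q=(29,47) nearest=8 d=23 new=(16,27) → blocked by [11,15]×[26,33], reject
15. q=(4,31) nearest=8 d=9 new=(10,27) → blocked by [2,10]×[26,36], reject
16. q=(22,0) nearest=3 d=13 new=(12,7) → add node 12 parent=3 cost=12
17. q=(15,21) nearest=7 d=0 → coincident, reject
18. q=(37,23) nearest=6 d=19 new=(21,21) → add node 13 parent=6 cost=21
19. q=(20,25) nearest=13 d=4 new=(20,24) → add node 14 parent=13 cost=24
20. q=(9,47) nearest=8 d=23 new=(10,27) → blocked by [2,10]×[26,36], reject
21. q=(38,14) nearest=13 d=17 new=(24,18) → blocked by [23,31]×[17,22], reject
22. q=(4,44) nearest=8 d=20 new=(10,27) → blocked by [2,10]×[26,36], reject
23. q=(12,46) nearest=8 d=22 new=(12,27) → blocked by [11,15]×[26,33], reject
24. q=(13,34) nearest=8 d=10 new=(13,27) → blocked by [11,15]×[26,33], reject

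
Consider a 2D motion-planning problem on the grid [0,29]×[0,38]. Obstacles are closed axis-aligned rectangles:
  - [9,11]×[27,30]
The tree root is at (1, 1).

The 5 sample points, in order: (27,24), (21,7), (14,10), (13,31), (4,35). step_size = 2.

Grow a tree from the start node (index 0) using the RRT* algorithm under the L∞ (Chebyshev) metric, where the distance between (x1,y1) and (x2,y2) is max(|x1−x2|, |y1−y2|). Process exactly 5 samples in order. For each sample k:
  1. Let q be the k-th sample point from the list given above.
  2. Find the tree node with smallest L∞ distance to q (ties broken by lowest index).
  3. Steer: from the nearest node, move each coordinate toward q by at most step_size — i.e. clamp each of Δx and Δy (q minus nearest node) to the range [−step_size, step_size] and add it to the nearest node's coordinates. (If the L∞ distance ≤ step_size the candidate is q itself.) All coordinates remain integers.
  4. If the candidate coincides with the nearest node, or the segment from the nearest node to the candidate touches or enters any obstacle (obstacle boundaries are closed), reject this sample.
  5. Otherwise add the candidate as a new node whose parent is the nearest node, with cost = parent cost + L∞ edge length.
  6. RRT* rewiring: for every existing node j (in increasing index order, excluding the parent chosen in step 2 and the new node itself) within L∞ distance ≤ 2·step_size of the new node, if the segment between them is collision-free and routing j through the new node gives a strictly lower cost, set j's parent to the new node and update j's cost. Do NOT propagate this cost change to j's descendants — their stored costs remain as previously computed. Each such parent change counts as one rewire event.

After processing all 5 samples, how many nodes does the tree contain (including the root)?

1. q=(27,24) nearest=0 d=26 new=(3,3) → add node 1 parent=0 cost=2
2. q=(21,7) nearest=1 d=18 new=(5,5) → add node 2 parent=1 cost=4
3. q=(14,10) nearest=2 d=9 new=(7,7) → add node 3 parent=2 cost=6
4. q=(13,31) nearest=3 d=24 new=(9,9) → add node 4 parent=3 cost=8
5. q=(4,35) nearest=4 d=26 new=(7,11) → add node 5 parent=4 cost=10

Node count: 6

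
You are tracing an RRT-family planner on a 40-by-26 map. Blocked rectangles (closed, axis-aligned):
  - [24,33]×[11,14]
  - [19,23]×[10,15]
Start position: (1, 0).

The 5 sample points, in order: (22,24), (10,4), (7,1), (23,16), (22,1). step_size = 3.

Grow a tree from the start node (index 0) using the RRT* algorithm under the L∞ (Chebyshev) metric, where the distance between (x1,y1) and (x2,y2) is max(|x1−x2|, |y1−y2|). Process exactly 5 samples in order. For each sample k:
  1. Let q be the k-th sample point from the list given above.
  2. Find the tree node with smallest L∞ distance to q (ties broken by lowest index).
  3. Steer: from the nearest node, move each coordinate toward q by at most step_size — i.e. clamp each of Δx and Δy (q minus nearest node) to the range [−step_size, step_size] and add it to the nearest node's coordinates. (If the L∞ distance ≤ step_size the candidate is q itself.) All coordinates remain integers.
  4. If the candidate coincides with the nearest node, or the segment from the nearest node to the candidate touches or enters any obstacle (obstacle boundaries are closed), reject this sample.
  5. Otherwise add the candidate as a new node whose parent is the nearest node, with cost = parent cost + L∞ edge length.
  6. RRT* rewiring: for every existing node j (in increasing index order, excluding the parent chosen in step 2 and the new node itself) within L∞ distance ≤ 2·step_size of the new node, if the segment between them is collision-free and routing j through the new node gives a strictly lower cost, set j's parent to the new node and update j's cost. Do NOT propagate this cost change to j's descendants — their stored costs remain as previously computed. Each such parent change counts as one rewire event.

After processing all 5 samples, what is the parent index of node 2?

Parent of node 2: 1

1. q=(22,24) nearest=0 d=24 new=(4,3) → add node 1 parent=0 cost=3
2. q=(10,4) nearest=1 d=6 new=(7,4) → add node 2 parent=1 cost=6
3. q=(7,1) nearest=1 d=3 new=(7,1) → add node 3 parent=1 cost=6
4. q=(23,16) nearest=2 d=16 new=(10,7) → add node 4 parent=2 cost=9
5. q=(22,1) nearest=4 d=12 new=(13,4) → add node 5 parent=4 cost=12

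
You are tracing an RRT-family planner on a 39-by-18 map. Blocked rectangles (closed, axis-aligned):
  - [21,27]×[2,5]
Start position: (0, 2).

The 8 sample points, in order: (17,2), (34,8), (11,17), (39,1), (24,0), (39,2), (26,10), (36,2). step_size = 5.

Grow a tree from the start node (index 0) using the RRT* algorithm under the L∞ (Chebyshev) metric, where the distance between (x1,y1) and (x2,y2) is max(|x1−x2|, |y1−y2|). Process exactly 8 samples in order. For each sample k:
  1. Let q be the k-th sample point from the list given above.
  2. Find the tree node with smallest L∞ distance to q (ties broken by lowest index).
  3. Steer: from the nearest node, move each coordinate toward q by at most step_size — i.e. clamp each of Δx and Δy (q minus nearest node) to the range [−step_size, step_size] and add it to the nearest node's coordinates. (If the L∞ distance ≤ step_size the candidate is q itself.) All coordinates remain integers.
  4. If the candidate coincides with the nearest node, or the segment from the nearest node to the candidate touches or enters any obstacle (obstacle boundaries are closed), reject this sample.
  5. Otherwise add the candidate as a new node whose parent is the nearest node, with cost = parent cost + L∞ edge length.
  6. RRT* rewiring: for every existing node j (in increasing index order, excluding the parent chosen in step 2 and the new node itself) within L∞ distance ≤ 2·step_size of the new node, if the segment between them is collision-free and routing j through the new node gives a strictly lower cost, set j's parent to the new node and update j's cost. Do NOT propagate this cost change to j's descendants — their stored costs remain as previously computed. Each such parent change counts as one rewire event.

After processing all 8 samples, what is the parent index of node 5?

Parent of node 5: 4

1. q=(17,2) nearest=0 d=17 new=(5,2) → add node 1 parent=0 cost=5
2. q=(34,8) nearest=1 d=29 new=(10,7) → add node 2 parent=1 cost=10
3. q=(11,17) nearest=2 d=10 new=(11,12) → add node 3 parent=2 cost=15
4. q=(39,1) nearest=3 d=28 new=(16,7) → add node 4 parent=3 cost=20
5. q=(24,0) nearest=4 d=8 new=(21,2) → blocked by [21,27]×[2,5], reject
6. q=(39,2) nearest=4 d=23 new=(21,2) → blocked by [21,27]×[2,5], reject
7. q=(26,10) nearest=4 d=10 new=(21,10) → add node 5 parent=4 cost=25
8. q=(36,2) nearest=5 d=15 new=(26,5) → blocked by [21,27]×[2,5], reject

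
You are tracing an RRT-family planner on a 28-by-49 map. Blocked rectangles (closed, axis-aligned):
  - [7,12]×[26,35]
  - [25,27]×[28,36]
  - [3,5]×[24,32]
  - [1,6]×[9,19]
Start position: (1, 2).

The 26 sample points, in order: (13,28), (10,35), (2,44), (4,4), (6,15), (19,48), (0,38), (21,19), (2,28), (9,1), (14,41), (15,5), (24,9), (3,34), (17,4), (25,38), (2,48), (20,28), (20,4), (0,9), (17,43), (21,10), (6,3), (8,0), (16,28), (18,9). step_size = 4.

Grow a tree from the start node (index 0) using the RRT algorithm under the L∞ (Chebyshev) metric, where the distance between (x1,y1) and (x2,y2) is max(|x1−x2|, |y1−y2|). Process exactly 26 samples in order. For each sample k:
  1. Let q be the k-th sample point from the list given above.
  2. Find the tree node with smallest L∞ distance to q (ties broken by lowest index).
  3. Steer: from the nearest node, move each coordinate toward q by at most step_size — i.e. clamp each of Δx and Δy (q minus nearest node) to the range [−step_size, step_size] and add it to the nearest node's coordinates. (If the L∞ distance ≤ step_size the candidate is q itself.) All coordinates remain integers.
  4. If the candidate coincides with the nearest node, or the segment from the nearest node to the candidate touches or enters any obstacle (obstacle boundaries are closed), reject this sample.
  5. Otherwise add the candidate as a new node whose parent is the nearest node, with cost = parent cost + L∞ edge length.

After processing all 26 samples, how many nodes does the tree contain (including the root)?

1. q=(13,28) nearest=0 d=26 new=(5,6) → add node 1 parent=0 cost=4
2. q=(10,35) nearest=1 d=29 new=(9,10) → add node 2 parent=1 cost=8
3. q=(2,44) nearest=2 d=34 new=(5,14) → blocked by [1,6]×[9,19], reject
4. q=(4,4) nearest=1 d=2 new=(4,4) → add node 3 parent=1 cost=6
5. q=(6,15) nearest=2 d=5 new=(6,14) → blocked by [1,6]×[9,19], reject
6. q=(19,48) nearest=2 d=38 new=(13,14) → add node 4 parent=2 cost=12
7. q=(0,38) nearest=4 d=24 new=(9,18) → add node 5 parent=4 cost=16
8. q=(21,19) nearest=4 d=8 new=(17,18) → add node 6 parent=4 cost=16
9. q=(2,28) nearest=5 d=10 new=(5,22) → add node 7 parent=5 cost=20
10. q=(9,1) nearest=1 d=5 new=(9,2) → add node 8 parent=1 cost=8
11. q=(14,41) nearest=7 d=19 new=(9,26) → blocked by [7,12]×[26,35], reject
12. q=(15,5) nearest=2 d=6 new=(13,6) → add node 9 parent=2 cost=12
13. q=(24,9) nearest=6 d=9 new=(21,14) → add node 10 parent=6 cost=20
14. q=(3,34) nearest=7 d=12 new=(3,26) → blocked by [3,5]×[24,32], reject
15. q=(17,4) nearest=9 d=4 new=(17,4) → add node 11 parent=9 cost=16
16. q=(25,38) nearest=5 d=20 new=(13,22) → add node 12 parent=5 cost=20
17. q=(2,48) nearest=7 d=26 new=(2,26) → blocked by [3,5]×[24,32], reject
18. q=(20,28) nearest=12 d=7 new=(17,26) → add node 13 parent=12 cost=24
19. q=(20,4) nearest=11 d=3 new=(20,4) → add node 14 parent=11 cost=19
20. q=(0,9) nearest=1 d=5 new=(1,9) → blocked by [1,6]×[9,19], reject
21. q=(17,43) nearest=13 d=17 new=(17,30) → add node 15 parent=13 cost=28
22. q=(21,10) nearest=10 d=4 new=(21,10) → add node 16 parent=10 cost=24
23. q=(6,3) nearest=3 d=2 new=(6,3) → add node 17 parent=3 cost=8
24. q=(8,0) nearest=8 d=2 new=(8,0) → add node 18 parent=8 cost=10
25. q=(16,28) nearest=13 d=2 new=(16,28) → add node 19 parent=13 cost=26
26. q=(18,9) nearest=16 d=3 new=(18,9) → add node 20 parent=16 cost=27

Node count: 21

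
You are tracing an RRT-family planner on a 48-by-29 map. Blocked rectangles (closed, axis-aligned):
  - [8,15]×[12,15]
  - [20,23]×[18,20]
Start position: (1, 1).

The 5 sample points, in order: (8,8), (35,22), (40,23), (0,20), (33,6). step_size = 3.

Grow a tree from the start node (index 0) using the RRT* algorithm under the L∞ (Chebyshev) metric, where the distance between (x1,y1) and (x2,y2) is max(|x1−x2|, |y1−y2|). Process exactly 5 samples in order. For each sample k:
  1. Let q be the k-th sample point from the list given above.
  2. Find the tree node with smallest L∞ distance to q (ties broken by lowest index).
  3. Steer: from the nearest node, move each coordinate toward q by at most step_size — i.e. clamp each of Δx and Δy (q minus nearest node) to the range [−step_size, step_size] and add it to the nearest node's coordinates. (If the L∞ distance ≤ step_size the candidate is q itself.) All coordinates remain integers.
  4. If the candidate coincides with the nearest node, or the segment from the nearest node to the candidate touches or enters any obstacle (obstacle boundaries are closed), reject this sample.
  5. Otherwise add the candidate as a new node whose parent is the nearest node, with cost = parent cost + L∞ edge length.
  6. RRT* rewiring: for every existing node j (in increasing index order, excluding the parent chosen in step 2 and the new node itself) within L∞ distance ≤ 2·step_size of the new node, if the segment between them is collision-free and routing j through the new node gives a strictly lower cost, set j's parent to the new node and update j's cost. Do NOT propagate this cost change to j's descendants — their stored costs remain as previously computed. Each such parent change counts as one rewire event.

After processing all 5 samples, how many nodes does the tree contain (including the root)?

Node count: 5

1. q=(8,8) nearest=0 d=7 new=(4,4) → add node 1 parent=0 cost=3
2. q=(35,22) nearest=1 d=31 new=(7,7) → add node 2 parent=1 cost=6
3. q=(40,23) nearest=2 d=33 new=(10,10) → add node 3 parent=2 cost=9
4. q=(0,20) nearest=3 d=10 new=(7,13) → blocked by [8,15]×[12,15], reject
5. q=(33,6) nearest=3 d=23 new=(13,7) → add node 4 parent=3 cost=12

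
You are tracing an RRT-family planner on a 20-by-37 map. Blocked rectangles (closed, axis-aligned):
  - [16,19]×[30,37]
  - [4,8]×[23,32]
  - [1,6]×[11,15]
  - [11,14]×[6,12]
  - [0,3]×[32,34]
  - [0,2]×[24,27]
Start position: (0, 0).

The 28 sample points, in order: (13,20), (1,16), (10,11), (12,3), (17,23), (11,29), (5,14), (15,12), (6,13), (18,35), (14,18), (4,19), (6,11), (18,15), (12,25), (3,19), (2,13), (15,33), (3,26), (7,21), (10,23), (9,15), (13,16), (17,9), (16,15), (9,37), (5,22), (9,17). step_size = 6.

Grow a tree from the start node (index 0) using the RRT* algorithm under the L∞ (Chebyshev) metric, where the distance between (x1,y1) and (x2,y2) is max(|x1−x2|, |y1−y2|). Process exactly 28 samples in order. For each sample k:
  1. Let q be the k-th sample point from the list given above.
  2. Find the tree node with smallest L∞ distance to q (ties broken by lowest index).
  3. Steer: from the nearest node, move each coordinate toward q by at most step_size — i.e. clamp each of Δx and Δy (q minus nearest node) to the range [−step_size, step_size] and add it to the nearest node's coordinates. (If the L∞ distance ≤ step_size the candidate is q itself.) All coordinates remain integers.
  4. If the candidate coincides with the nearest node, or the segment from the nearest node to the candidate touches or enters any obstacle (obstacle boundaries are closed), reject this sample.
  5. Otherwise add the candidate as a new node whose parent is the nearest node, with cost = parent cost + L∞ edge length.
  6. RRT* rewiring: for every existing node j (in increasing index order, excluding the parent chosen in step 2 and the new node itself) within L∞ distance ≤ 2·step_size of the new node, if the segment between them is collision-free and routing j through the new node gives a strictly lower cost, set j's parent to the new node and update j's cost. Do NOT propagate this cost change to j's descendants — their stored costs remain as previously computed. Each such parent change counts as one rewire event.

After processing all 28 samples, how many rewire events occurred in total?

Rewire events: 6

1. q=(13,20) nearest=0 d=20 new=(6,6) → add node 1 parent=0 cost=6
2. q=(1,16) nearest=1 d=10 new=(1,12) → blocked by [1,6]×[11,15], reject
3. q=(10,11) nearest=1 d=5 new=(10,11) → add node 2 parent=1 cost=11
4. q=(12,3) nearest=1 d=6 new=(12,3) → add node 3 parent=1 cost=12
5. q=(17,23) nearest=2 d=12 new=(16,17) → blocked by [11,14]×[6,12], reject
6. q=(11,29) nearest=2 d=18 new=(11,17) → add node 4 parent=2 cost=17
7. q=(5,14) nearest=2 d=5 new=(5,14) → blocked by [1,6]×[11,15], reject
8. q=(15,12) nearest=2 d=5 new=(15,12) → blocked by [11,14]×[6,12], reject
9. q=(6,13) nearest=2 d=4 new=(6,13) → blocked by [1,6]×[11,15], reject
10. q=(18,35) nearest=4 d=18 new=(17,23) → add node 5 parent=4 cost=23
11. q=(14,18) nearest=4 d=3 new=(14,18) → add node 6 parent=4 cost=20
12. q=(4,19) nearest=4 d=7 new=(5,19) → add node 7 parent=4 cost=23
13. q=(6,11) nearest=2 d=4 new=(6,11) → blocked by [1,6]×[11,15], reject
14. q=(18,15) nearest=6 d=4 new=(18,15) → add node 8 parent=6 cost=24
15. q=(12,25) nearest=5 d=5 new=(12,25) → add node 9 parent=5 cost=28
16. q=(3,19) nearest=7 d=2 new=(3,19) → add node 10 parent=7 cost=25
17. q=(2,13) nearest=7 d=6 new=(2,13) → blocked by [1,6]×[11,15], reject
18. q=(15,33) nearest=9 d=8 new=(15,31) → add node 11 parent=9 cost=34
19. q=(3,26) nearest=7 d=7 new=(3,25) → add node 12 parent=7 cost=29
20. q=(7,21) nearest=7 d=2 new=(7,21) → add node 13 parent=7 cost=25
21. q=(10,23) nearest=9 d=2 new=(10,23) → add node 14 parent=9 cost=30
22. q=(9,15) nearest=4 d=2 new=(9,15) → add node 15 parent=4 cost=19; rewire 14→15 (27<30)
23. q=(13,16) nearest=4 d=2 new=(13,16) → add node 16 parent=4 cost=19; rewire 14→16 (26<27)
24. q=(17,9) nearest=3 d=6 new=(17,9) → add node 17 parent=3 cost=18
25. q=(16,15) nearest=8 d=2 new=(16,15) → add node 18 parent=8 cost=26
26. q=(9,37) nearest=11 d=6 new=(9,37) → add node 19 parent=11 cost=40
27. q=(5,22) nearest=13 d=2 new=(5,22) → add node 20 parent=13 cost=27
28. q=(9,17) nearest=4 d=2 new=(9,17) → add node 21 parent=4 cost=19; rewire 9→21 (27<28); rewire 13→21 (23<25); rewire 14→21 (25<26); rewire 20→21 (24<27)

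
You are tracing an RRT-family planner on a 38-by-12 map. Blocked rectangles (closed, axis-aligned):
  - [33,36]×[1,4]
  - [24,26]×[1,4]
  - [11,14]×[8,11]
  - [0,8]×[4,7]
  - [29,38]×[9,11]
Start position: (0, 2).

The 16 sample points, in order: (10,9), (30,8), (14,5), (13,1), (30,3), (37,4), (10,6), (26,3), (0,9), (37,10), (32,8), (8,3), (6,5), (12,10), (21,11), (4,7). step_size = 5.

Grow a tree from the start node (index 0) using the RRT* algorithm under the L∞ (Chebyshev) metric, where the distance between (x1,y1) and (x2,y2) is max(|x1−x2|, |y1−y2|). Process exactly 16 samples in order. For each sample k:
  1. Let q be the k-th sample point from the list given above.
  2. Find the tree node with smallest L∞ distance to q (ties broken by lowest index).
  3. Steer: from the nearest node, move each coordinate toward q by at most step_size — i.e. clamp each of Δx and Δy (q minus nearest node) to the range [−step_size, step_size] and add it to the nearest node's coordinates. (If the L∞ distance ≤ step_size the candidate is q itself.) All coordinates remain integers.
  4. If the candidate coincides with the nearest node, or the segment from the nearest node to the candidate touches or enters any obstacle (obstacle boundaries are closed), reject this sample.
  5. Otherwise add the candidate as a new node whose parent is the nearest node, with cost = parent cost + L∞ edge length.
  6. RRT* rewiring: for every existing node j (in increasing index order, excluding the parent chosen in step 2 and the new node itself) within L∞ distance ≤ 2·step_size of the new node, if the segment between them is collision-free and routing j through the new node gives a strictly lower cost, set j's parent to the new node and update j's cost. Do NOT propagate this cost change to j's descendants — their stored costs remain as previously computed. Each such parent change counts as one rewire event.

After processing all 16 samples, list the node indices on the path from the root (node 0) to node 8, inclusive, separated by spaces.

Path: 0 1 2 8

1. q=(10,9) nearest=0 d=10 new=(5,7) → blocked by [0,8]×[4,7], reject
2. q=(30,8) nearest=0 d=30 new=(5,7) → blocked by [0,8]×[4,7], reject
3. q=(14,5) nearest=0 d=14 new=(5,5) → blocked by [0,8]×[4,7], reject
4. q=(13,1) nearest=0 d=13 new=(5,1) → add node 1 parent=0 cost=5
5. q=(30,3) nearest=1 d=25 new=(10,3) → add node 2 parent=1 cost=10
6. q=(37,4) nearest=2 d=27 new=(15,4) → add node 3 parent=2 cost=15
7. q=(10,6) nearest=2 d=3 new=(10,6) → add node 4 parent=2 cost=13
8. q=(26,3) nearest=3 d=11 new=(20,3) → add node 5 parent=3 cost=20
9. q=(0,9) nearest=0 d=7 new=(0,7) → blocked by [0,8]×[4,7], reject
10. q=(37,10) nearest=5 d=17 new=(25,8) → add node 6 parent=5 cost=25
11. q=(32,8) nearest=6 d=7 new=(30,8) → add node 7 parent=6 cost=30
12. q=(8,3) nearest=2 d=2 new=(8,3) → add node 8 parent=2 cost=12
13. q=(6,5) nearest=8 d=2 new=(6,5) → blocked by [0,8]×[4,7], reject
14. q=(12,10) nearest=4 d=4 new=(12,10) → blocked by [11,14]×[8,11], reject
15. q=(21,11) nearest=6 d=4 new=(21,11) → add node 9 parent=6 cost=29
16. q=(4,7) nearest=8 d=4 new=(4,7) → blocked by [0,8]×[4,7], reject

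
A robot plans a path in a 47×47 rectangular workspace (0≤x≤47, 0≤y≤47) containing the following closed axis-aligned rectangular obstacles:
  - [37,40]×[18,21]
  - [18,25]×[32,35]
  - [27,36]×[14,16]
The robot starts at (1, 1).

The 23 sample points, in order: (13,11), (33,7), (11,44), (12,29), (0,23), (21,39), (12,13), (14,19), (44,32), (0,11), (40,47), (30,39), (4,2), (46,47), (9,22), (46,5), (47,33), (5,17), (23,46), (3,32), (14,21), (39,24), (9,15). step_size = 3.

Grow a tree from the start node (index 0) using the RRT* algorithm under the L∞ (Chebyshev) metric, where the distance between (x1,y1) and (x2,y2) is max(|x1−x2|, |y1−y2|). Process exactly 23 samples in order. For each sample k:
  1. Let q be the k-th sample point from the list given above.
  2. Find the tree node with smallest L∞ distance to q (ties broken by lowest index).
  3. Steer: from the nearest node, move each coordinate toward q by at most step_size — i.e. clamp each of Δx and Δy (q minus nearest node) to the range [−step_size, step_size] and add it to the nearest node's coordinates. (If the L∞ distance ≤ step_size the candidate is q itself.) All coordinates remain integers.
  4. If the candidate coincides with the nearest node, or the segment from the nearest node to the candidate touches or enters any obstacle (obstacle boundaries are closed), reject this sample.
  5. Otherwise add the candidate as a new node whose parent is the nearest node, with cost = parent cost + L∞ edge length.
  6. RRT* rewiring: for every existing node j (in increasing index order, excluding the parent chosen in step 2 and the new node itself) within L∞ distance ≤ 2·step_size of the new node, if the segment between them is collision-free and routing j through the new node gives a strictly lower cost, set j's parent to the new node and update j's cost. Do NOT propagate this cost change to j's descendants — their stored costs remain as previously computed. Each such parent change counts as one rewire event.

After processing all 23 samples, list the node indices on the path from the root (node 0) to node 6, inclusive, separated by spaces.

Path: 0 1 2 3 4 5 6

1. q=(13,11) nearest=0 d=12 new=(4,4) → add node 1 parent=0 cost=3
2. q=(33,7) nearest=1 d=29 new=(7,7) → add node 2 parent=1 cost=6
3. q=(11,44) nearest=2 d=37 new=(10,10) → add node 3 parent=2 cost=9
4. q=(12,29) nearest=3 d=19 new=(12,13) → add node 4 parent=3 cost=12
5. q=(0,23) nearest=4 d=12 new=(9,16) → add node 5 parent=4 cost=15
6. q=(21,39) nearest=5 d=23 new=(12,19) → add node 6 parent=5 cost=18
7. q=(12,13) nearest=4 d=0 → coincident, reject
8. q=(14,19) nearest=6 d=2 new=(14,19) → add node 7 parent=6 cost=20
9. q=(44,32) nearest=7 d=30 new=(17,22) → add node 8 parent=7 cost=23
10. q=(0,11) nearest=1 d=7 new=(1,7) → add node 9 parent=1 cost=6
11. q=(40,47) nearest=8 d=25 new=(20,25) → add node 10 parent=8 cost=26
12. q=(30,39) nearest=10 d=14 new=(23,28) → add node 11 parent=10 cost=29
13. q=(4,2) nearest=1 d=2 new=(4,2) → add node 12 parent=1 cost=5
14. q=(46,47) nearest=11 d=23 new=(26,31) → add node 13 parent=11 cost=32
15. q=(9,22) nearest=6 d=3 new=(9,22) → add node 14 parent=6 cost=21
16. q=(46,5) nearest=11 d=23 new=(26,25) → add node 15 parent=11 cost=32
17. q=(47,33) nearest=13 d=21 new=(29,33) → add node 16 parent=13 cost=35
18. q=(5,17) nearest=5 d=4 new=(6,17) → add node 17 parent=5 cost=18
19. q=(23,46) nearest=16 d=13 new=(26,36) → add node 18 parent=16 cost=38
20. q=(3,32) nearest=14 d=10 new=(6,25) → add node 19 parent=14 cost=24
21. q=(14,21) nearest=6 d=2 new=(14,21) → add node 20 parent=6 cost=20
22. q=(39,24) nearest=16 d=10 new=(32,30) → add node 21 parent=16 cost=38
23. q=(9,15) nearest=5 d=1 new=(9,15) → add node 22 parent=5 cost=16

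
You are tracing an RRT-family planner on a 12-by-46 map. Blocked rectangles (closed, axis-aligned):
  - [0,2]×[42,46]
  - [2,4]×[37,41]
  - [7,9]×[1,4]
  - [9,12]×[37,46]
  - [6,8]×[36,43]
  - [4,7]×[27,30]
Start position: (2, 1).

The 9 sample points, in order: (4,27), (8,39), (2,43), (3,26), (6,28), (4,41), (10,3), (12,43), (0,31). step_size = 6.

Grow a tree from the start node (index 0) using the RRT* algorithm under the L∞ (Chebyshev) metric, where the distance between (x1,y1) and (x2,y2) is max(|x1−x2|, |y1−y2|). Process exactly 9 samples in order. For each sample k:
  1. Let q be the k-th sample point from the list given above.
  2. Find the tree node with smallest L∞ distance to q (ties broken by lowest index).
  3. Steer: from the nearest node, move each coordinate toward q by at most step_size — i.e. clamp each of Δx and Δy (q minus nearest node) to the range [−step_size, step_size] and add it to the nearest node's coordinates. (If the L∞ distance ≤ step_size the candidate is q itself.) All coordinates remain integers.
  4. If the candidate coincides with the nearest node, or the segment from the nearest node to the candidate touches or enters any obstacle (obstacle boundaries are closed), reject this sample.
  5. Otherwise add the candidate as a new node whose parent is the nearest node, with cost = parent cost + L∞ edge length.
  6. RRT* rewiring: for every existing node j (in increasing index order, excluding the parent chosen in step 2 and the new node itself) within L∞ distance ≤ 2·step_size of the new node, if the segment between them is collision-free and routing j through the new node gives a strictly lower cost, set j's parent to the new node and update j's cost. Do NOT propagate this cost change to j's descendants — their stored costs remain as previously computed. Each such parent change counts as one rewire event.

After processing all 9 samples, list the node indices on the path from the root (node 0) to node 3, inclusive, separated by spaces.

Path: 0 1 2 3

1. q=(4,27) nearest=0 d=26 new=(4,7) → add node 1 parent=0 cost=6
2. q=(8,39) nearest=1 d=32 new=(8,13) → add node 2 parent=1 cost=12
3. q=(2,43) nearest=2 d=30 new=(2,19) → add node 3 parent=2 cost=18
4. q=(3,26) nearest=3 d=7 new=(3,25) → add node 4 parent=3 cost=24
5. q=(6,28) nearest=4 d=3 new=(6,28) → blocked by [4,7]×[27,30], reject
6. q=(4,41) nearest=4 d=16 new=(4,31) → add node 5 parent=4 cost=30
7. q=(10,3) nearest=1 d=6 new=(10,3) → blocked by [7,9]×[1,4], reject
8. q=(12,43) nearest=5 d=12 new=(10,37) → blocked by [9,12]×[37,46], reject
9. q=(0,31) nearest=5 d=4 new=(0,31) → add node 6 parent=5 cost=34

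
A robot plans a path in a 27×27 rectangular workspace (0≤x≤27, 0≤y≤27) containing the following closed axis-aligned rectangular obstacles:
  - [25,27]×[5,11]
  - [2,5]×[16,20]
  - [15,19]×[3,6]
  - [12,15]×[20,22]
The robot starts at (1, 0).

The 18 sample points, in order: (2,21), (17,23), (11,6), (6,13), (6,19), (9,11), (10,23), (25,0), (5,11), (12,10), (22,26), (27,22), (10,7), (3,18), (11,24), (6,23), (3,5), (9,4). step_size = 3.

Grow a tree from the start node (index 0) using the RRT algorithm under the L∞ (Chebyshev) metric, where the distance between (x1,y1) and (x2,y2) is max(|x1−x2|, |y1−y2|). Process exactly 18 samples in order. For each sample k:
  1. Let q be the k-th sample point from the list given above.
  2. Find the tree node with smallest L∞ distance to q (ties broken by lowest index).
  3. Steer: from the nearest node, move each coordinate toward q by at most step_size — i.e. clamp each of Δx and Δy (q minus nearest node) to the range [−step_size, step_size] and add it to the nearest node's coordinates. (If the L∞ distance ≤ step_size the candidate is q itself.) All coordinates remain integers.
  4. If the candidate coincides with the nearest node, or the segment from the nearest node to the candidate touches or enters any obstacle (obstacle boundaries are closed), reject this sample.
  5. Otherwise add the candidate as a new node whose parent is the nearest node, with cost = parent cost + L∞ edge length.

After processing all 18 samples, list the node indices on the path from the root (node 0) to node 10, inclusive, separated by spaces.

Path: 0 1 2 4 6 8 10

1. q=(2,21) nearest=0 d=21 new=(2,3) → add node 1 parent=0 cost=3
2. q=(17,23) nearest=1 d=20 new=(5,6) → add node 2 parent=1 cost=6
3. q=(11,6) nearest=2 d=6 new=(8,6) → add node 3 parent=2 cost=9
4. q=(6,13) nearest=2 d=7 new=(6,9) → add node 4 parent=2 cost=9
5. q=(6,19) nearest=4 d=10 new=(6,12) → add node 5 parent=4 cost=12
6. q=(9,11) nearest=4 d=3 new=(9,11) → add node 6 parent=4 cost=12
7. q=(10,23) nearest=5 d=11 new=(9,15) → add node 7 parent=5 cost=15
8. q=(25,0) nearest=6 d=16 new=(12,8) → add node 8 parent=6 cost=15
9. q=(5,11) nearest=5 d=1 new=(5,11) → add node 9 parent=5 cost=13
10. q=(12,10) nearest=8 d=2 new=(12,10) → add node 10 parent=8 cost=17
11. q=(22,26) nearest=7 d=13 new=(12,18) → add node 11 parent=7 cost=18
12. q=(27,22) nearest=8 d=15 new=(15,11) → add node 12 parent=8 cost=18
13. q=(10,7) nearest=3 d=2 new=(10,7) → add node 13 parent=3 cost=11
14. q=(3,18) nearest=5 d=6 new=(3,15) → add node 14 parent=5 cost=15
15. q=(11,24) nearest=11 d=6 new=(11,21) → add node 15 parent=11 cost=21
16. q=(6,23) nearest=15 d=5 new=(8,23) → add node 16 parent=15 cost=24
17. q=(3,5) nearest=1 d=2 new=(3,5) → add node 17 parent=1 cost=5
18. q=(9,4) nearest=3 d=2 new=(9,4) → add node 18 parent=3 cost=11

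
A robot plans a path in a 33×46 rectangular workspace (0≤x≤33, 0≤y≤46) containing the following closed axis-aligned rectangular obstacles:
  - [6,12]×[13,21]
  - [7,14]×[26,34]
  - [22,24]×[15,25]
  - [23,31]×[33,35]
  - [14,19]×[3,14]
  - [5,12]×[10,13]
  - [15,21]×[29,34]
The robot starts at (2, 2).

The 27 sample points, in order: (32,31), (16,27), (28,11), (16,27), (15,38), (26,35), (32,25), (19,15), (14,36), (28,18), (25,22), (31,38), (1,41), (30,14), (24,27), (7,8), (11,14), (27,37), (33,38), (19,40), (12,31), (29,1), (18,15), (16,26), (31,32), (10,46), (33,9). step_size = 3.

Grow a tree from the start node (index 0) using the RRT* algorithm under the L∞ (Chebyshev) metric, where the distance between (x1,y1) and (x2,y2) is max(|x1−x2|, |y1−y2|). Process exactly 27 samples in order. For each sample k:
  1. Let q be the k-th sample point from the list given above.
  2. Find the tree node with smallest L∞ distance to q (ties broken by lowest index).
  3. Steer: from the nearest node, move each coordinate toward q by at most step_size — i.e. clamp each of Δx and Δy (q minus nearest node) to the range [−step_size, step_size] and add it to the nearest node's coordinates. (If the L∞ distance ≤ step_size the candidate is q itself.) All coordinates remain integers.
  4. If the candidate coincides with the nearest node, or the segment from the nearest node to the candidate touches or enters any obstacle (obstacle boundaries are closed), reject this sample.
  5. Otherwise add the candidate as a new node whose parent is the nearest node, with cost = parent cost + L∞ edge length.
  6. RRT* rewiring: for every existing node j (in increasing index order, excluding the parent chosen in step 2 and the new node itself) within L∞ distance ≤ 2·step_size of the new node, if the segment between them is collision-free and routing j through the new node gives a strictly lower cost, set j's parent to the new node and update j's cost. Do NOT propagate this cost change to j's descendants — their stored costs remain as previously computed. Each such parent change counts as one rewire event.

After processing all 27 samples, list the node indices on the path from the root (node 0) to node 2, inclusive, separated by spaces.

1. q=(32,31) nearest=0 d=30 new=(5,5) → add node 1 parent=0 cost=3
2. q=(16,27) nearest=1 d=22 new=(8,8) → add node 2 parent=1 cost=6
3. q=(28,11) nearest=2 d=20 new=(11,11) → blocked by [5,12]×[10,13], reject
4. q=(16,27) nearest=2 d=19 new=(11,11) → blocked by [5,12]×[10,13], reject
5. q=(15,38) nearest=2 d=30 new=(11,11) → blocked by [5,12]×[10,13], reject
6. q=(26,35) nearest=2 d=27 new=(11,11) → blocked by [5,12]×[10,13], reject
7. q=(32,25) nearest=2 d=24 new=(11,11) → blocked by [5,12]×[10,13], reject
8. q=(19,15) nearest=2 d=11 new=(11,11) → blocked by [5,12]×[10,13], reject
9. q=(14,36) nearest=2 d=28 new=(11,11) → blocked by [5,12]×[10,13], reject
10. q=(28,18) nearest=2 d=20 new=(11,11) → blocked by [5,12]×[10,13], reject
11. q=(25,22) nearest=2 d=17 new=(11,11) → blocked by [5,12]×[10,13], reject
12. q=(31,38) nearest=2 d=30 new=(11,11) → blocked by [5,12]×[10,13], reject
13. q=(1,41) nearest=2 d=33 new=(5,11) → blocked by [5,12]×[10,13], reject
14. q=(30,14) nearest=2 d=22 new=(11,11) → blocked by [5,12]×[10,13], reject
15. q=(24,27) nearest=2 d=19 new=(11,11) → blocked by [5,12]×[10,13], reject
16. q=(7,8) nearest=2 d=1 new=(7,8) → add node 3 parent=2 cost=7
17. q=(11,14) nearest=2 d=6 new=(11,11) → blocked by [5,12]×[10,13], reject
18. q=(27,37) nearest=2 d=29 new=(11,11) → blocked by [5,12]×[10,13], reject
19. q=(33,38) nearest=2 d=30 new=(11,11) → blocked by [5,12]×[10,13], reject
20. q=(19,40) nearest=2 d=32 new=(11,11) → blocked by [5,12]×[10,13], reject
21. q=(12,31) nearest=2 d=23 new=(11,11) → blocked by [5,12]×[10,13], reject
22. q=(29,1) nearest=2 d=21 new=(11,5) → add node 4 parent=2 cost=9
23. q=(18,15) nearest=2 d=10 new=(11,11) → blocked by [5,12]×[10,13], reject
24. q=(16,26) nearest=2 d=18 new=(11,11) → blocked by [5,12]×[10,13], reject
25. q=(31,32) nearest=2 d=24 new=(11,11) → blocked by [5,12]×[10,13], reject
26. q=(10,46) nearest=2 d=38 new=(10,11) → blocked by [5,12]×[10,13], reject
27. q=(33,9) nearest=4 d=22 new=(14,8) → blocked by [14,19]×[3,14], reject

Path: 0 1 2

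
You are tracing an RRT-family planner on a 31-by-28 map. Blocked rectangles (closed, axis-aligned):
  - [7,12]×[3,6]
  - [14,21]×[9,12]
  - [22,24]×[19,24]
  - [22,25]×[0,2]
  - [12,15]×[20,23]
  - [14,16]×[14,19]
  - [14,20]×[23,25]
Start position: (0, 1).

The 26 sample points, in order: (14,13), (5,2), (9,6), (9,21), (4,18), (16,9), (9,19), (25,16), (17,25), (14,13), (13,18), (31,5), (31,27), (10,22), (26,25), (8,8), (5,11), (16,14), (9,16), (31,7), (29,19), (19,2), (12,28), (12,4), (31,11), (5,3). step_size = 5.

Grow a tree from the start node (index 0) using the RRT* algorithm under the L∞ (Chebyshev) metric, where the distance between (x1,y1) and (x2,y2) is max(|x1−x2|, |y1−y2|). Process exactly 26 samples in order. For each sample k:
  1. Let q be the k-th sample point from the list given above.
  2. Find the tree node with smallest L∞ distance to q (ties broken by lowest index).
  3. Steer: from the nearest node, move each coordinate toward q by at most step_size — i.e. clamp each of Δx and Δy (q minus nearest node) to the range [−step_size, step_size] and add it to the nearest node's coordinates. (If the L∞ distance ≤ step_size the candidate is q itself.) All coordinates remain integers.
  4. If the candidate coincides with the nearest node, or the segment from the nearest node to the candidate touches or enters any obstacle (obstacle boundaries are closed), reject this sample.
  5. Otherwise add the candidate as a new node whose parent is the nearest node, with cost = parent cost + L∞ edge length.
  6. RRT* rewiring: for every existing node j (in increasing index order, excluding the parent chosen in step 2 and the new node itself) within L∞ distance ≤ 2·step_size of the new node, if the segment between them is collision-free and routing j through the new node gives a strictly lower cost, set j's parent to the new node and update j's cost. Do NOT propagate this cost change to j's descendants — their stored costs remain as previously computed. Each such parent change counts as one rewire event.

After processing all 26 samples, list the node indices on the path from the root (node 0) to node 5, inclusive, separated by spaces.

Path: 0 1 9 10 5

1. q=(14,13) nearest=0 d=14 new=(5,6) → add node 1 parent=0 cost=5
2. q=(5,2) nearest=1 d=4 new=(5,2) → add node 2 parent=1 cost=9
3. q=(9,6) nearest=1 d=4 new=(9,6) → blocked by [7,12]×[3,6], reject
4. q=(9,21) nearest=1 d=15 new=(9,11) → add node 3 parent=1 cost=10
5. q=(4,18) nearest=3 d=7 new=(4,16) → add node 4 parent=3 cost=15
6. q=(16,9) nearest=3 d=7 new=(14,9) → blocked by [14,21]×[9,12], reject
7. q=(9,19) nearest=4 d=5 new=(9,19) → add node 5 parent=4 cost=20
8. q=(25,16) nearest=3 d=16 new=(14,16) → blocked by [14,16]×[14,19], reject
9. q=(17,25) nearest=5 d=8 new=(14,24) → blocked by [12,15]×[20,23], reject
10. q=(14,13) nearest=3 d=5 new=(14,13) → add node 6 parent=3 cost=15
11. q=(13,18) nearest=5 d=4 new=(13,18) → add node 7 parent=5 cost=24
12. q=(31,5) nearest=6 d=17 new=(19,8) → blocked by [14,21]×[9,12], reject
13. q=(31,27) nearest=6 d=17 new=(19,18) → blocked by [14,16]×[14,19], reject
14. q=(10,22) nearest=5 d=3 new=(10,22) → add node 8 parent=5 cost=23
15. q=(26,25) nearest=6 d=12 new=(19,18) → blocked by [14,16]×[14,19], reject
16. q=(8,8) nearest=1 d=3 new=(8,8) → add node 9 parent=1 cost=8; rewire 6→9 (14<15); rewire 7→9 (18<24)
17. q=(5,11) nearest=9 d=3 new=(5,11) → add node 10 parent=9 cost=11; rewire 5→10 (19<20)
18. q=(16,14) nearest=6 d=2 new=(16,14) → blocked by [14,16]×[14,19], reject
19. q=(9,16) nearest=5 d=3 new=(9,16) → add node 11 parent=5 cost=22
20. q=(31,7) nearest=6 d=17 new=(19,8) → blocked by [14,21]×[9,12], reject
21. q=(29,19) nearest=6 d=15 new=(19,18) → blocked by [14,16]×[14,19], reject
22. q=(19,2) nearest=3 d=10 new=(14,6) → add node 12 parent=3 cost=15
23. q=(12,28) nearest=8 d=6 new=(12,27) → add node 13 parent=8 cost=28
24. q=(12,4) nearest=12 d=2 new=(12,4) → blocked by [7,12]×[3,6], reject
25. q=(31,11) nearest=6 d=17 new=(19,11) → blocked by [14,21]×[9,12], reject
26. q=(5,3) nearest=2 d=1 new=(5,3) → add node 14 parent=2 cost=10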